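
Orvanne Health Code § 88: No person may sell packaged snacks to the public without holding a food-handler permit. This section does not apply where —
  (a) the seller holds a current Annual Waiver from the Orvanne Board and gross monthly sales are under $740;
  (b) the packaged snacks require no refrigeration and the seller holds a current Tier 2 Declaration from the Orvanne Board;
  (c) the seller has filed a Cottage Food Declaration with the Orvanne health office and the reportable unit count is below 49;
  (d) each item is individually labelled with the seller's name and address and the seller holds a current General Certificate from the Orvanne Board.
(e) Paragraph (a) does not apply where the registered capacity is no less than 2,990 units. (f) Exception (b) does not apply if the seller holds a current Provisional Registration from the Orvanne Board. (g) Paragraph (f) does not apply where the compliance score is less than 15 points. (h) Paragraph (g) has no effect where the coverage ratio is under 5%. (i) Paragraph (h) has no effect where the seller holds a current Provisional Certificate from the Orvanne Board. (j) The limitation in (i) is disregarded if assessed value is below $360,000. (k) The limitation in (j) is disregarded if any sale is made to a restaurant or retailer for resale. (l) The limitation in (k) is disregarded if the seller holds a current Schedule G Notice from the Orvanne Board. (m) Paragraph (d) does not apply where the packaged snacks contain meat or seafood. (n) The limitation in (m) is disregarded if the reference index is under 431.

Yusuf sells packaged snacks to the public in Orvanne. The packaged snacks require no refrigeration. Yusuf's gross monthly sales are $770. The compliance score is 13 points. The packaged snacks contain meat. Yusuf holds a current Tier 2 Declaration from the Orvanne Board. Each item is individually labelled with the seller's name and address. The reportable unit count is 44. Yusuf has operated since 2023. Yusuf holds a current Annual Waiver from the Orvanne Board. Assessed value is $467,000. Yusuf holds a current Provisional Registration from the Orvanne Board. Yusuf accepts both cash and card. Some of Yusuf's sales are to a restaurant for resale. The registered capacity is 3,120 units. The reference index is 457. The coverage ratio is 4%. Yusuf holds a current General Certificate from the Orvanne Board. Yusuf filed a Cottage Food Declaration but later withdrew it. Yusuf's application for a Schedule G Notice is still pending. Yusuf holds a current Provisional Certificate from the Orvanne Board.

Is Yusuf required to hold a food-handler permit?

Exception (a) does not apply: gross monthly sales are $770, not under $740.
Exception (b) is satisfied on its face — the packaged snacks are shelf-stable; a current Tier 2 Declaration is held. Considering the limiting provisions: (f) applies (a current Provisional Registration is held), but is set aside by (g): (g) operates — the compliance score is 13 points, less than the 15 points limit. (h) would limit (g) — the coverage ratio is 4%, under the 5% limit — but (i) sets (h) aside: (i) applies — a current Provisional Certificate is held. (j), which would lift (i), does not operate here — assessed value is $467,000, not below $360,000. (b) remains available.
Exception (c) requires that the seller has filed a Cottage Food Declaration with the Orvanne health office; but the Cottage Food Declaration was withdrawn, so (c) is unavailable.
Exception (d): items are individually labelled; a current General Certificate is held — every condition holds. But: (m) operates — the packaged snacks contain meat. (n) is inapplicable (the reference index is 457, not under 431), so (m) stands. (d) is therefore removed.

No — exception (b) applies; Yusuf is not required to hold a food-handler permit.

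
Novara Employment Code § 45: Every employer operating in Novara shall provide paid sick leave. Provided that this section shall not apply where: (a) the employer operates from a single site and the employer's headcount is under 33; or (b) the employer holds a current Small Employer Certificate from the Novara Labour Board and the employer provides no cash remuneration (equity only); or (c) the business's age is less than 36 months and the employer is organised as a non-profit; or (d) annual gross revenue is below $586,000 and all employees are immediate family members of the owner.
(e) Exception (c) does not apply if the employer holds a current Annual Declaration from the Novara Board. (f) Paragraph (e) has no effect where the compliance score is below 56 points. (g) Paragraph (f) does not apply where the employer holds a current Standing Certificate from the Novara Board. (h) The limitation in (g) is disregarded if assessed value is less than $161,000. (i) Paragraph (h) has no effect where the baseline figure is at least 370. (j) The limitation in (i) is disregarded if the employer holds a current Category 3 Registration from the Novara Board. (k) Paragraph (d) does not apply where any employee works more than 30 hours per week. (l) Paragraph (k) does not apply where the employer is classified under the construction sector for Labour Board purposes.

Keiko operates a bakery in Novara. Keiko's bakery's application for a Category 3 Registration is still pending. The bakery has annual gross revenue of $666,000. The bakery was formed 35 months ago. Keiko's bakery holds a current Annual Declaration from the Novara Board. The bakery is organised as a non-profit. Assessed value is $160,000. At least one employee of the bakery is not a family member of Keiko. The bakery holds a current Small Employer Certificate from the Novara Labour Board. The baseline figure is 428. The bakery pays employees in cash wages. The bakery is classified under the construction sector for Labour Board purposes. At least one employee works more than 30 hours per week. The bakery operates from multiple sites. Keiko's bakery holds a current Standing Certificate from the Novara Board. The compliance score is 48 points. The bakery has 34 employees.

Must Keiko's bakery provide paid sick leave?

Yes — Keiko's bakery must provide paid sick leave.

Exception (a) fails — the employer operates from multiple sites.
Exception (b) does not apply: employees are paid cash wages.
Exception (c)'s conditions are all satisfied: the business's age is 35 months, less than the 36 months limit; the employer is a non-profit. Turning to paragraphs (e)–(j): (e) operates against (c): a current Annual Declaration is held. (f) would limit (e) — the compliance score is 48 points, below the 56 points limit — but (g) sets (f) aside: (g) operates against (f): a current Standing Certificate is held. (h) would limit (g) — assessed value is $160,000, less than the $161,000 limit — but (i) sets (h) aside: (i) operates against (h): the baseline figure is 428, meeting the 370 threshold. (j) is inapplicable (no current Category 3 Registration is held), so (i) stands. So (c) is unavailable.
Exception (d) fails — annual gross revenue is $666,000, not below $586,000.
No exception is made out. Keiko's bakery falls within the general rule.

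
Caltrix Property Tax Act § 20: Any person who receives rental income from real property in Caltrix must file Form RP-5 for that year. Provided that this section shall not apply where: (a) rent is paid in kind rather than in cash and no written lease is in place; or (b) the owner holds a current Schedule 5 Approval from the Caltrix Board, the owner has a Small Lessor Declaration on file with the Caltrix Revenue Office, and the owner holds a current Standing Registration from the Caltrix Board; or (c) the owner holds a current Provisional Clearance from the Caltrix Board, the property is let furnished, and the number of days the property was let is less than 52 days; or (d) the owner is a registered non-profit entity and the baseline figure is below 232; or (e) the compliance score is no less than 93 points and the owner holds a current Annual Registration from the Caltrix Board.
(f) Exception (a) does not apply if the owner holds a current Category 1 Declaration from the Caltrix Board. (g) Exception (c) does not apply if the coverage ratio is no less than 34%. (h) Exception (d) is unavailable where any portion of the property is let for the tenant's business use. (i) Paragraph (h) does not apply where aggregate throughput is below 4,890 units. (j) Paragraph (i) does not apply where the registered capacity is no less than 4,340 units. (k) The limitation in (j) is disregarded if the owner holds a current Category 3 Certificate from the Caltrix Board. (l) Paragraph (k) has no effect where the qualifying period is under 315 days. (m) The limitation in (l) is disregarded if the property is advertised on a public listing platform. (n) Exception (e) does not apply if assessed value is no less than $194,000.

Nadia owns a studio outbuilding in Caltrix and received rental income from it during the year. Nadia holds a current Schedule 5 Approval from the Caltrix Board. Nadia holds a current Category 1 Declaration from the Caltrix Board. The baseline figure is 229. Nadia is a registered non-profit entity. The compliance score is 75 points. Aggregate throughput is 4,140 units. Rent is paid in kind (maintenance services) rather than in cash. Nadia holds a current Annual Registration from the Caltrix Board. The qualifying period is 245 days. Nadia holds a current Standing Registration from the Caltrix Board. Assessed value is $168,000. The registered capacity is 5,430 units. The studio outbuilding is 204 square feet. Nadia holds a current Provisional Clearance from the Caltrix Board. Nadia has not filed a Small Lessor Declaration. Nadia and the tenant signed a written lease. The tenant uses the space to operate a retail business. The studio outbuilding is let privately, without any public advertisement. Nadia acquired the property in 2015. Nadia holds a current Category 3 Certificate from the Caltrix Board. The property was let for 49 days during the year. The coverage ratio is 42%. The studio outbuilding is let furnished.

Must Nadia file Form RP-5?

Yes — Nadia must file Form RP-5.

Exception (a) requires that no written lease is in place; but a written lease is in place, so (a) is unavailable.
Exception (b) requires that the owner has a Small Lessor Declaration on file with the Caltrix Revenue Office; but no Small Lessor Declaration is on file, so (b) is unavailable.
Exception (c)'s conditions are all satisfied: a current Provisional Clearance is held; the property is let furnished; the number of days the property was let is 49 days, less than the 52 days limit. However, paragraph (g) must be considered: (g) operates against (c): the coverage ratio is 42%, meeting the 34% threshold. So (c) is unavailable.
Exception (d)'s conditions are all satisfied: Nadia is a registered non-profit; the baseline figure is 229, below the 232 limit. But: (h) operates — the space is let for business use. (i) would limit (h) — aggregate throughput is 4,140 units, below the 4,890 units limit — but (j) sets (i) aside: (j) operates against (i): the registered capacity is 5,430 units, meeting the 4,340 units threshold. (k) is engaged (a current Category 3 Certificate is held), but is set aside by (l): (l) operates against (k): the qualifying period is 245 days, under the 315 days limit. (m) is inapplicable (the property is let privately without advertisement), so (l) stands. (d) is therefore removed.
Exception (e) requires that the compliance score is no less than 93 points; but the compliance score is 75 points, short of 93 points, so (e) is unavailable.
No exception displaces § 20.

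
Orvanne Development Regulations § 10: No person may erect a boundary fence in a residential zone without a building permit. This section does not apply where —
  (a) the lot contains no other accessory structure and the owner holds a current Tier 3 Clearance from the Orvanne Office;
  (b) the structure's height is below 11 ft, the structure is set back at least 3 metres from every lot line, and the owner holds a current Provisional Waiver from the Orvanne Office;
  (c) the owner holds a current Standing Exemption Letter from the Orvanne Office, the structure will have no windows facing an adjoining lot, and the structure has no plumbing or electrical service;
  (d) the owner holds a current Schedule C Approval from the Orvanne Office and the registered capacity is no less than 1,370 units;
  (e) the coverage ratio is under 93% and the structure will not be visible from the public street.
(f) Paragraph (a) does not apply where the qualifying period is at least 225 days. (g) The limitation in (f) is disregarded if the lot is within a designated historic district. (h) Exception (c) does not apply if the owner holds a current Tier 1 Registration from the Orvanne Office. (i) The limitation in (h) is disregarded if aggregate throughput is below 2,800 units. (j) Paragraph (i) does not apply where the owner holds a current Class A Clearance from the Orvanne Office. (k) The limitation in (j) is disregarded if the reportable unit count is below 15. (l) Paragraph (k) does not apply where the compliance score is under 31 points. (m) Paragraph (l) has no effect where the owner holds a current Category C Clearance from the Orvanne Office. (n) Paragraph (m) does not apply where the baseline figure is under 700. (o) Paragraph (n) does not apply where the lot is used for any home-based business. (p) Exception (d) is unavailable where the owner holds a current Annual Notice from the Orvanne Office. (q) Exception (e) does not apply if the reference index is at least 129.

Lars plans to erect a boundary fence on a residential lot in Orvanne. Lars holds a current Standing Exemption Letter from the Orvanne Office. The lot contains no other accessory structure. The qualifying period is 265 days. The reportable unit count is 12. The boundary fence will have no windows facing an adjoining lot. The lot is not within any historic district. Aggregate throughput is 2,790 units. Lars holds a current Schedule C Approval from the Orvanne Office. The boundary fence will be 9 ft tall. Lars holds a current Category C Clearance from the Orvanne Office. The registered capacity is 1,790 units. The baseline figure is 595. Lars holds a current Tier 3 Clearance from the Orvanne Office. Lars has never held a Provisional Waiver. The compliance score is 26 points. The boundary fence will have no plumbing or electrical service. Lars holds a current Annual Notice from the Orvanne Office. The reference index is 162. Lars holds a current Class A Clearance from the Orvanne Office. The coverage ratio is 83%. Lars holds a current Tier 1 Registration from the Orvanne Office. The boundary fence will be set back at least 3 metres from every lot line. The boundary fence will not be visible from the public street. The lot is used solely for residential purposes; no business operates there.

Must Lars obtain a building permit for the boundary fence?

Yes — Lars must obtain a building permit.

Exception (a) is satisfied on its face — the lot has no other accessory structure; a current Tier 3 Clearance is held. However, paragraphs (f)–(g) must be considered: (f) operates against (a): the qualifying period is 265 days, meeting the 225 days threshold. (g) does not operate here (the lot is not in a historic district), so (f) stands. Exception (a) does not apply.
Exception (b) requires that the owner holds a current Provisional Waiver from the Orvanne Office; but no current Provisional Waiver is held, so (b) is unavailable.
Exception (c): a current Standing Exemption Letter is held; no windows face an adjoining lot; there is no plumbing or electrical service — every condition holds. However, paragraphs (h)–(o) must be considered: (h) operates against (c): a current Tier 1 Registration is held. (i) would limit (h) — aggregate throughput is 2,790 units, below the 2,800 units limit — but (j) sets (i) aside: (j) is triggered — a current Class A Clearance is held. (k) applies (the reportable unit count is 12, below the 15 limit), but yields to (l): (l) is engaged — the compliance score is 26 points, under the 31 points limit. (m) would limit (l) — a current Category C Clearance is held — but (n) sets (m) aside: (n) operates against (m): the baseline figure is 595, under the 700 limit. (o) is inapplicable (the lot is solely residential), so (n) stands. So (c) is unavailable.
Exception (d)'s conditions are all satisfied: a current Schedule C Approval is held; the registered capacity is 1,790 units, meeting the 1,370 units threshold. But applying paragraph (p): (p) operates — a current Annual Notice is held. So (d) is unavailable.
Exception (e)'s conditions are all satisfied: the coverage ratio is 83%, under the 93% limit; the structure will not be visible from the street. Turning to paragraph (q): (q) operates against (e): the reference index is 162, meeting the 129 threshold. Exception (e) does not apply.
None of the exceptions is available; § 10 applies in full.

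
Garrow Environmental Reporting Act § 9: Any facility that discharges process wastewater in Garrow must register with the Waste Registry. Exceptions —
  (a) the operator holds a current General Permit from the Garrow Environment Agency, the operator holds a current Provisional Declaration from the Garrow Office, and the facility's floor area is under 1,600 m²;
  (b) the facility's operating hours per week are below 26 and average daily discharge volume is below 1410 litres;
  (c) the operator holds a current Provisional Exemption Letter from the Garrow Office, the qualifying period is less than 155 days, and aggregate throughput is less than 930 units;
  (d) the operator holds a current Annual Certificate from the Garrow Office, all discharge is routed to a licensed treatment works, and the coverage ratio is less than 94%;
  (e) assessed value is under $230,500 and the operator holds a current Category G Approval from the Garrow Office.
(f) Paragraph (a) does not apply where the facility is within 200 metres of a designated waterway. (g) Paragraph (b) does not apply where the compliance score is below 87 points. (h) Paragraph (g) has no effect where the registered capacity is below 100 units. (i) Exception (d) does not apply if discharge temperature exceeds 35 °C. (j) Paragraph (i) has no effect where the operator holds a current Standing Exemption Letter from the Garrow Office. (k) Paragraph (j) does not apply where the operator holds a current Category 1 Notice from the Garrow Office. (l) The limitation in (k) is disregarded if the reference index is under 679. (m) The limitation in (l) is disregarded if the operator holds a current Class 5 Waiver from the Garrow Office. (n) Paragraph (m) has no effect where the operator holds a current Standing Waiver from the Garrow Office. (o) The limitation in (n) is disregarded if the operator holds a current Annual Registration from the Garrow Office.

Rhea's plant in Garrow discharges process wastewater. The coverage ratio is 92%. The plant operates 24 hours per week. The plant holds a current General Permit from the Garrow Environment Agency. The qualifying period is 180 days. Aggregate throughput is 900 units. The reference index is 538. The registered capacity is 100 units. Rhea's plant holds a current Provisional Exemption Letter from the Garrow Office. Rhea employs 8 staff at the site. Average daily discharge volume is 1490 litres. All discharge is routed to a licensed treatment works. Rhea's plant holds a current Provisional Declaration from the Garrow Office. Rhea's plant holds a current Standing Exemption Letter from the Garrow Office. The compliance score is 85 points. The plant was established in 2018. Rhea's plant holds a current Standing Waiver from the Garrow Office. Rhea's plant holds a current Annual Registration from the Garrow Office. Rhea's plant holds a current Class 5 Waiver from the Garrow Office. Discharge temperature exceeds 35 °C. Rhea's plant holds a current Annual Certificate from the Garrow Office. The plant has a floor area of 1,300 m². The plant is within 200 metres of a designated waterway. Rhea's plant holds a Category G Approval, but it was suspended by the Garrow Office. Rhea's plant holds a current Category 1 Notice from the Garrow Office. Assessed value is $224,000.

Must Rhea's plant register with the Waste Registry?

All of (a)'s requirements are met (a current General Permit is held; a current Provisional Declaration is held; the facility's floor area is 1,300 m², under the 1,600 m² limit). But: (f) is engaged — the plant is within 200 m of a designated waterway. Exception (a) does not apply.
Exception (b) does not apply: average daily discharge volume is 1490 litres, not below 1410 litres.
Exception (c) does not apply: the qualifying period is 180 days, not less than 155 days.
Exception (d)'s conditions are all satisfied: a current Annual Certificate is held; discharge is routed to a licensed treatment works; the coverage ratio is 92%, less than the 94% limit. But: (i) operates against (d): discharge temperature exceeds 35 °C. (j) would limit (i) — a current Standing Exemption Letter is held — but (k) sets (j) aside: (k) operates against (j): a current Category 1 Notice is held. (l) operates (the reference index is 538, under the 679 limit), but yields to (m): (m) is triggered — a current Class 5 Waiver is held. (n) would limit (m) — a current Standing Waiver is held — but (o) sets (n) aside: (o) operates against (n): a current Annual Registration is held. So (d) is unavailable.
Exception (e) does not apply: the Category G Approval is not current.
No exception applies. The general rule governs.

Yes — Rhea's plant must register with the Waste Registry.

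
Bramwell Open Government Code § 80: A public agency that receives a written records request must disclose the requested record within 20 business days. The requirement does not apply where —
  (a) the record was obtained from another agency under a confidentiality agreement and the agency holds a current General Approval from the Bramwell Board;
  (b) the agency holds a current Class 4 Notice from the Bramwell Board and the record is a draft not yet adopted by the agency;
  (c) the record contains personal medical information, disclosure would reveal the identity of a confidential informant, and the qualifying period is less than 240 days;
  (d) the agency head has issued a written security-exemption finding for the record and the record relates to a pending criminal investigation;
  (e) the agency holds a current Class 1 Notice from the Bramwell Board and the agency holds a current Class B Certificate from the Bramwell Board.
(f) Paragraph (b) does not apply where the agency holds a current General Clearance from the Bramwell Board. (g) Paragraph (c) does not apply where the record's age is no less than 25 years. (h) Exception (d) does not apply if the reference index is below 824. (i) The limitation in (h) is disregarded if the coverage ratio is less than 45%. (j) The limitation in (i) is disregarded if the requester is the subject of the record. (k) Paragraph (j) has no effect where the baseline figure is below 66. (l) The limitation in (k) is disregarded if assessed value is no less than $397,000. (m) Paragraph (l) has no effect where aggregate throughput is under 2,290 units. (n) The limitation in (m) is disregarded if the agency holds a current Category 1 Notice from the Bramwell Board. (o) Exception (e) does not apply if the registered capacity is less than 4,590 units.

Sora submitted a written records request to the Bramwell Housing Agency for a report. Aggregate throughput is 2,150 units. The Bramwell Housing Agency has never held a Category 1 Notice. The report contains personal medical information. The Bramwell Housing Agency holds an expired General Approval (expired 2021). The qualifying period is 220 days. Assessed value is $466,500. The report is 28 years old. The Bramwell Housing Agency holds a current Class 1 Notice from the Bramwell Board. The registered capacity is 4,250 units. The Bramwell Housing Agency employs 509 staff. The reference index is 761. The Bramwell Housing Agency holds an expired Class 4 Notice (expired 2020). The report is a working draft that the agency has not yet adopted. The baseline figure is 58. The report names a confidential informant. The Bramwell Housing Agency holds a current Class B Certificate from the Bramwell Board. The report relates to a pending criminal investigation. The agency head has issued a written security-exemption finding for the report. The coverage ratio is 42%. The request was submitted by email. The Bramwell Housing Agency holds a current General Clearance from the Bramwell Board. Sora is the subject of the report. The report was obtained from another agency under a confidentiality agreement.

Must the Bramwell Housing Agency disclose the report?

Exception (a) does not apply: there is no General Approval in force.
Exception (b) requires that the agency holds a current Class 4 Notice from the Bramwell Board; but the Class 4 Notice is not current, so (b) is unavailable.
Exception (c)'s conditions are all satisfied: the report contains personal medical information; the report names a confidential informant; the qualifying period is 220 days, less than the 240 days limit. But: (g) operates against (c): the record's age is 28 years, meeting the 25 years threshold. Exception (c) does not apply.
Exception (d): a written security-exemption finding has been issued; the report relates to a pending investigation — every condition holds. Under paragraphs (h)–(n): (h) would limit (d) — the reference index is 761, below the 824 limit — but (i) sets (h) aside: (i) applies — the coverage ratio is 42%, less than the 45% limit. (j) would limit (i) — Sora is the subject of the report — but (k) sets (j) aside: (k) operates against (j): the baseline figure is 58, below the 66 limit. (l) would limit (k) — assessed value is $466,500, meeting the $397,000 threshold — but (m) sets (l) aside: (m) operates against (l): aggregate throughput is 2,150 units, under the 2,290 units limit. (n) is not engaged (there is no Category 1 Notice in force), so (m) stands. (d) remains available.
All of (e)'s requirements are met (a current Class 1 Notice is held; a current Class B Certificate is held). But applying paragraph (o): (o) is triggered — the registered capacity is 4,250 units, less than the 4,590 units limit. So (e) is unavailable.

No — exception (d) applies; the Bramwell Housing Agency is not required to disclose the report.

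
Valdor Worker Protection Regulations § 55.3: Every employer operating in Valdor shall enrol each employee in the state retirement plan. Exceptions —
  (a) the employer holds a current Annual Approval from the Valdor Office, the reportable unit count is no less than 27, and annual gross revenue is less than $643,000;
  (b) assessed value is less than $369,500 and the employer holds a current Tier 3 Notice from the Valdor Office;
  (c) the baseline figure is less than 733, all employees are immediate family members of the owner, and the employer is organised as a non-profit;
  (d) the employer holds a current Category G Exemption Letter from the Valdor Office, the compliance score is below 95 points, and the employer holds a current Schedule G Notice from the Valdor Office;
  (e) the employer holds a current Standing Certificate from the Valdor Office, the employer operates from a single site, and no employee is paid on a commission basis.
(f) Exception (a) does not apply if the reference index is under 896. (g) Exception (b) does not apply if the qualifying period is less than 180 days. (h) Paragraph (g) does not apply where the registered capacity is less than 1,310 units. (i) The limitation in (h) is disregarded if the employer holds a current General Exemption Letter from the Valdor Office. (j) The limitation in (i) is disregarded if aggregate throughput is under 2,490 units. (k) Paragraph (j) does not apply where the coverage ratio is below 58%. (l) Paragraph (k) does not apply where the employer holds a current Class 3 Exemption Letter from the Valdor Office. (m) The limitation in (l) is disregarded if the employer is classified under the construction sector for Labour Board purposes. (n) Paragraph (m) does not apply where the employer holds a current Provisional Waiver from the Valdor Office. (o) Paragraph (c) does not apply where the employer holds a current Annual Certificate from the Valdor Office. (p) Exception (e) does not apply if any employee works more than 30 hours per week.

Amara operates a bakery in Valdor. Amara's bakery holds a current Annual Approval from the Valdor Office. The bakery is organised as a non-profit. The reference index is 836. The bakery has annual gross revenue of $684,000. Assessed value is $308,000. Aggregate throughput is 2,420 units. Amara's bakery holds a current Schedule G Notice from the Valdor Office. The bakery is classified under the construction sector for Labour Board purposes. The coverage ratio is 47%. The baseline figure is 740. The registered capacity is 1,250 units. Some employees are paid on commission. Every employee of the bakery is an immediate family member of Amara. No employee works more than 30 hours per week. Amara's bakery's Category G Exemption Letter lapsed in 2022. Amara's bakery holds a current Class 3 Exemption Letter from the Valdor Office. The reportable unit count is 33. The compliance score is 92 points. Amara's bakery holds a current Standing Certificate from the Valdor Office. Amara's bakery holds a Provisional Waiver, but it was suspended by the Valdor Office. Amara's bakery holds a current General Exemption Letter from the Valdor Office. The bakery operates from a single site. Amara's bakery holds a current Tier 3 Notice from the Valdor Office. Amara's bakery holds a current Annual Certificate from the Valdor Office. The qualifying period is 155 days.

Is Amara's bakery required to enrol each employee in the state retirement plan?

Exception (a) requires that annual gross revenue is less than $643,000; but annual gross revenue is $684,000, not less than $643,000, so (a) is unavailable.
Exception (b) is satisfied on its face — assessed value is $308,000, less than the $369,500 limit; a current Tier 3 Notice is held. But applying paragraphs (g)–(n): (g) operates against (b): the qualifying period is 155 days, less than the 180 days limit. (h) operates (the registered capacity is 1,250 units, less than the 1,310 units limit), but is displaced by (i): (i) operates — a current General Exemption Letter is held. (j) is triggered (aggregate throughput is 2,420 units, under the 2,490 units limit), but is itself disapplied by (k): (k) is engaged — the coverage ratio is 47%, below the 58% limit. (l) is engaged (a current Class 3 Exemption Letter is held), but is overridden by (m): (m) operates against (l): the bakery is classified under the construction sector. (n), which would lift (m), does not operate here — there is no Provisional Waiver in force. (b) is therefore removed.
Exception (c) requires that the baseline figure is less than 733; but the baseline figure is 740, not less than 733, so (c) is unavailable.
Exception (d) fails — there is no Category G Exemption Letter in force.
Exception (e) requires that no employee is paid on a commission basis; but some employees are paid on commission, so (e) is unavailable.
No exception is made out. Amara's bakery falls within the general rule.

Yes — Amara's bakery must enrol each employee in the state retirement plan.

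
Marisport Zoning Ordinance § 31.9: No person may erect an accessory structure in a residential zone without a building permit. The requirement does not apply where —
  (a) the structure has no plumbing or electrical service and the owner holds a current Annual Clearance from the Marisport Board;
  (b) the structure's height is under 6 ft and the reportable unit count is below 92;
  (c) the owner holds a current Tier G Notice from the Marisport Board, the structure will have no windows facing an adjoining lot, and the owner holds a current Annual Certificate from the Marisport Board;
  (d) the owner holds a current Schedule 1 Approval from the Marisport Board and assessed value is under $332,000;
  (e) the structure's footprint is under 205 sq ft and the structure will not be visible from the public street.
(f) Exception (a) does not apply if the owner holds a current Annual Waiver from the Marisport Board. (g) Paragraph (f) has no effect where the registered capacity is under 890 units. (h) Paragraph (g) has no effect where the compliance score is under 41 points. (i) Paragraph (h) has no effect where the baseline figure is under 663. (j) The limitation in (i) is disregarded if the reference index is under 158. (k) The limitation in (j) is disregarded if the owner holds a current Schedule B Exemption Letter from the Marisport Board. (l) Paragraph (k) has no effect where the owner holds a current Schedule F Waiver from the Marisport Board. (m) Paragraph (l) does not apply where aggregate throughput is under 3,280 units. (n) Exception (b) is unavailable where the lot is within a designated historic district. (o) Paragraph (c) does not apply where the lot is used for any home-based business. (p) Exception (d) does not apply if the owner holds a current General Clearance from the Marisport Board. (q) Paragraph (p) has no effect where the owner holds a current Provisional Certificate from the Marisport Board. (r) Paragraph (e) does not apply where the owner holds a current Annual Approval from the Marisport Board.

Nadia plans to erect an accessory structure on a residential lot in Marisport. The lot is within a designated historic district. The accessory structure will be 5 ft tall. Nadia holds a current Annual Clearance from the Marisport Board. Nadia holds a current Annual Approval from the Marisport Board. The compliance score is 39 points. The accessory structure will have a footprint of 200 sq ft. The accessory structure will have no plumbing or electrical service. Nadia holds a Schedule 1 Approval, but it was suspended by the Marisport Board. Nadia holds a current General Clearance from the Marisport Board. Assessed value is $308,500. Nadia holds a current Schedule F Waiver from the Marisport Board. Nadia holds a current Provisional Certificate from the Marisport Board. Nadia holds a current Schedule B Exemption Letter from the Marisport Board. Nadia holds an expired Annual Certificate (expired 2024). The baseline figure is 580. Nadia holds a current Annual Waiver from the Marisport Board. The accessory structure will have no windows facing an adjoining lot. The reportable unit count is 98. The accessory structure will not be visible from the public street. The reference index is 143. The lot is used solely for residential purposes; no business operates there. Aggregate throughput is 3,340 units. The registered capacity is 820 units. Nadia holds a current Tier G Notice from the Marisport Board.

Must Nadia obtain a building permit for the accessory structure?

Exception (a)'s conditions are all satisfied: there is no plumbing or electrical service; a current Annual Clearance is held. But: (f) operates against (a): a current Annual Waiver is held. (g) would limit (f) — the registered capacity is 820 units, under the 890 units limit — but (h) sets (g) aside: (h) operates against (g): the compliance score is 39 points, under the 41 points limit. (i) would limit (h) — the baseline figure is 580, under the 663 limit — but (j) sets (i) aside: (j) operates — the reference index is 143, under the 158 limit. (k) would limit (j) — a current Schedule B Exemption Letter is held — but (l) sets (k) aside: (l) operates against (k): a current Schedule F Waiver is held. (m), which would lift (l), is not engaged — aggregate throughput is 3,340 units, not under 3,280 units. (a) is therefore removed.
Exception (b) fails — the reportable unit count is 98, not below 92.
Exception (c) requires that the owner holds a current Annual Certificate from the Marisport Board; but the Annual Certificate is not current, so (c) is unavailable.
Exception (d) does not apply: there is no Schedule 1 Approval in force.
Exception (e): the structure's footprint is 200 sq ft, under the 205 sq ft limit; the structure will not be visible from the street — every condition holds. However, paragraph (r) must be considered: (r) applies — a current Annual Approval is held. So (e) is unavailable.
No exception applies. The general rule governs.

Yes — Nadia must obtain a building permit.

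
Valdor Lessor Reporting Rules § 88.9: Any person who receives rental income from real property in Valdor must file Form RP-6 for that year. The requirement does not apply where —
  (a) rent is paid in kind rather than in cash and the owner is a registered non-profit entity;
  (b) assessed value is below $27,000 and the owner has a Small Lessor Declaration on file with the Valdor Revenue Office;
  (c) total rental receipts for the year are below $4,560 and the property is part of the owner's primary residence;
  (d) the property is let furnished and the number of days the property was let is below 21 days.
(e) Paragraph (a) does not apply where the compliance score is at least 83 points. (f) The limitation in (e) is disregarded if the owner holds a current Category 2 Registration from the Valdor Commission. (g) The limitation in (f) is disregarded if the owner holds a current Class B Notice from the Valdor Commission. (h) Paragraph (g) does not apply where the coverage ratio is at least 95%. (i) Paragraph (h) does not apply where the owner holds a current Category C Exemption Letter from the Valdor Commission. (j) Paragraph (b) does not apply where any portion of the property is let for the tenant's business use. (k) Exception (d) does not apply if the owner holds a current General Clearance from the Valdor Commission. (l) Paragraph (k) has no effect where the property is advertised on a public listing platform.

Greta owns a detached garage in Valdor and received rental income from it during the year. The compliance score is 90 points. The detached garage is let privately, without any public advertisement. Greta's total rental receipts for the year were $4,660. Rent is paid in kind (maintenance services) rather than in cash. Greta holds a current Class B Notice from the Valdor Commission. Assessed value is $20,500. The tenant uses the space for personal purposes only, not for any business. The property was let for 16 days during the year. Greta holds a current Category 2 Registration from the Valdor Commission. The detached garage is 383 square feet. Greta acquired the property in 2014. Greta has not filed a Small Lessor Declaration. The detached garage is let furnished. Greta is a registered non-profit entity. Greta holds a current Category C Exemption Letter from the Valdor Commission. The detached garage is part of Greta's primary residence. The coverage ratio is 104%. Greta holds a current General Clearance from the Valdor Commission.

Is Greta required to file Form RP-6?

Exception (a)'s conditions are all satisfied: rent is paid in kind; Greta is a registered non-profit. But: (e) is engaged — the compliance score is 90 points, meeting the 83 points threshold. (f) operates (a current Category 2 Registration is held), but is displaced by (g): (g) operates against (f): a current Class B Notice is held. (h) would limit (g) — the coverage ratio is 104%, meeting the 95% threshold — but (i) sets (h) aside: (i) operates against (h): a current Category C Exemption Letter is held. Exception (a) does not apply.
Exception (b) requires that the owner has a Small Lessor Declaration on file with the Valdor Revenue Office; but no Small Lessor Declaration is on file, so (b) is unavailable.
Exception (c) fails — total rental receipts for the year are $4,660, not below $4,560.
All of (d)'s requirements are met (the property is let furnished; the number of days the property was let is 16 days, below the 21 days limit). But: (k) operates against (d): a current General Clearance is held. (l), which would lift (k), does not operate here — the property is let privately without advertisement. So (d) is unavailable.
No exception applies. The general rule governs.

Yes — Greta must file Form RP-6.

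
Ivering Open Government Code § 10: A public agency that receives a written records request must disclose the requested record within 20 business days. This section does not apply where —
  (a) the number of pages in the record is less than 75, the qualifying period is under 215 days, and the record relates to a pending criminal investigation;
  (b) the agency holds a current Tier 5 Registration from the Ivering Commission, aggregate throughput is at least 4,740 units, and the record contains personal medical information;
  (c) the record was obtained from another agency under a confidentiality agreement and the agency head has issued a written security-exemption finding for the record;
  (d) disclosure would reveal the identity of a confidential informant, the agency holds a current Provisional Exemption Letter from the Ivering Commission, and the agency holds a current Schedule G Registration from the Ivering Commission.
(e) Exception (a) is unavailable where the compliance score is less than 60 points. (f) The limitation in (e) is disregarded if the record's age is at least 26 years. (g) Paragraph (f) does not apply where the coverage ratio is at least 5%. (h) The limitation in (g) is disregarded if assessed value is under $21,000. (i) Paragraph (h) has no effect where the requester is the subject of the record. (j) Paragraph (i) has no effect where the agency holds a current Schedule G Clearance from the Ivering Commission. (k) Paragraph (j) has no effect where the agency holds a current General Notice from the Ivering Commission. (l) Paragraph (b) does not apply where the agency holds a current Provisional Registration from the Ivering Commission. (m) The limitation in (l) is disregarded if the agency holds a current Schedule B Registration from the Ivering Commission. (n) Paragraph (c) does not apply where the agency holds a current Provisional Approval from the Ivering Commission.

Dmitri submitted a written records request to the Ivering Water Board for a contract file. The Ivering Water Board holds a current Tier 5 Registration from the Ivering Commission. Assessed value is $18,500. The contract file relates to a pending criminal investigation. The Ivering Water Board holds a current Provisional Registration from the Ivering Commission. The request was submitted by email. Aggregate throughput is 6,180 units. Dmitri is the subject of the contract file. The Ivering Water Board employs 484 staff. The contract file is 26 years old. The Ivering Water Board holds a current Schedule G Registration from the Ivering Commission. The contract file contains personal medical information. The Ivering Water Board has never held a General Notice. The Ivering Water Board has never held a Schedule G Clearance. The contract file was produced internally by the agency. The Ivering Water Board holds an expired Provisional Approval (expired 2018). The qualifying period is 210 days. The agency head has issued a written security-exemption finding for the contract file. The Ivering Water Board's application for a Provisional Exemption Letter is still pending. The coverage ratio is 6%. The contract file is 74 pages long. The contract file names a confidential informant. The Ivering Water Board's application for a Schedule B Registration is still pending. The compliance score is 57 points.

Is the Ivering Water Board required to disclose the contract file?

Yes — the Ivering Water Board must disclose the contract file.

Exception (a) is satisfied on its face — the number of pages in the record is 74, less than the 75 limit; the qualifying period is 210 days, under the 215 days limit; the contract file relates to a pending investigation. But: (e) is triggered — the compliance score is 57 points, less than the 60 points limit. (f) would limit (e) — the record's age is 26 years, meeting the 26 years threshold — but (g) sets (f) aside: (g) is triggered — the coverage ratio is 6%, meeting the 5% threshold. (h) is engaged (assessed value is $18,500, under the $21,000 limit), but is overridden by (i): (i) operates against (h): Dmitri is the subject of the contract file. (j) is not triggered (no current Schedule G Clearance is held), so (i) stands. So (a) is unavailable.
Exception (b) is satisfied on its face — a current Tier 5 Registration is held; aggregate throughput is 6,180 units, meeting the 4,740 units threshold; the contract file contains personal medical information. But: (l) operates against (b): a current Provisional Registration is held. (m), which would lift (l), does not operate here — no current Schedule B Registration is held. So (b) is unavailable.
Exception (c) fails — the contract file was produced internally.
Exception (d) requires that the agency holds a current Provisional Exemption Letter from the Ivering Commission; but no current Provisional Exemption Letter is held, so (d) is unavailable.
Every exception is unavailable, so the rule governs.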